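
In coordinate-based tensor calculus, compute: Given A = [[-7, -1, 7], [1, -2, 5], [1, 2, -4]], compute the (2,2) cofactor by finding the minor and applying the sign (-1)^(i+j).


To find cofactor C_{22}, delete row 2 and column 2.
The resulting 2x2 submatrix is: [[-7, 7], [1, -4]]
Minor M_{22} = -7*-4 - 7*1
  = 28 - 7 = 21
Sign = (-1)^(2+2) = (-1)^4 = 1
Cofactor C_{22} = 1 * 21 = 21

21


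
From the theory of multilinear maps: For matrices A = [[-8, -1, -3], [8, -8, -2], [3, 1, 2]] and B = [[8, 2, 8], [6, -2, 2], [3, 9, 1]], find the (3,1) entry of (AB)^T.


(AB)^T_{ij} = (AB)_{ji} = sum_k A_{jk} B_{ki}.
For i=3, j=1 we need (AB)_{13}:
A_{11} * B_{13} = -8 * 8 = -64
A_{12} * B_{23} = -1 * 2 = -2
A_{13} * B_{33} = -3 * 1 = -3
Sum = -64 + -2 + -3 = -69

-69


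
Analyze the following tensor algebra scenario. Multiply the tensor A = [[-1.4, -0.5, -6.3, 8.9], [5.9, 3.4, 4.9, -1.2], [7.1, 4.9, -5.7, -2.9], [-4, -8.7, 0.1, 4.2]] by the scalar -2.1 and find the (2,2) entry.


Scalar multiplication: (cA)_{ij} = c * A_{ij}.
c = -2.1
A_{22} = 3.4
(cA)_{22} = -2.1 * 3.4 = -7.14

-7.14


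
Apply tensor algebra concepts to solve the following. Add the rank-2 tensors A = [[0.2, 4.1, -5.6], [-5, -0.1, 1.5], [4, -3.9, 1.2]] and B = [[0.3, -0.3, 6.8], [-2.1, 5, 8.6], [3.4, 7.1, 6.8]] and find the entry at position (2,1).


Tensor addition is component-wise: (A + B)_{ij} = A_{ij} + B_{ij}.
A_{21} = -5
B_{21} = -2.1
(A + B)_{21} = -5 + -2.1 = -7.1

-7.1


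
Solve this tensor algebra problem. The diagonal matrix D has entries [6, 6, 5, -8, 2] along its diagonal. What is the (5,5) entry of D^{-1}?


For a diagonal matrix, the inverse has entries (D^{-1})_{ii} = 1/d_{ii}.
The diagonal entries are: d_{11} = 6, d_{22} = 6, d_{33} = 5, d_{44} = -8, d_{55} = 2
We need (D^{-1})_{55} = 1/d_{55} = 1/2 = 1/2

1/2


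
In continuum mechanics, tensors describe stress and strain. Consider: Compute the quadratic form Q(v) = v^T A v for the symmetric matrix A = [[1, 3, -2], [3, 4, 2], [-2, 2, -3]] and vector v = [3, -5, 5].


First compute Av:
(Av)_1 = 1*3 + 3*-5 + -2*5 = -22
(Av)_2 = 3*3 + 4*-5 + 2*5 = -1
(Av)_3 = -2*3 + 2*-5 + -3*5 = -31
Av = [-22, -1, -31]
Then v^T (Av) = 3*-22 + -5*-1 + 5*-31
= -66 + 5 + -155 = -216

-216


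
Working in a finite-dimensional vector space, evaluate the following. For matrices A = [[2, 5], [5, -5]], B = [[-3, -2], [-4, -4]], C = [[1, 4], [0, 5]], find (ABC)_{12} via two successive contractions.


(ABC)_{12} = sum_m (AB)_{1m} C_{m2}. First compute row 1 of AB.
(AB)_{11} = 2*-3 + 5*-4 = -26
(AB)_{12} = 2*-2 + 5*-4 = -24
Now contract with column 2 of C:
(AB)_{11} * C_{12} = -26 * 4 = -104
(AB)_{12} * C_{22} = -24 * 5 = -120
(ABC)_{12} = -104 + -120 = -224

-224


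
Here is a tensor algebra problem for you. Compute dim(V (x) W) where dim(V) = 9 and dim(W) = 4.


The dimension of a tensor product is the product of dimensions.
dim(V) = 9, dim(W) = 4
dim(V (x) W) = 9 * 4 = 36

36


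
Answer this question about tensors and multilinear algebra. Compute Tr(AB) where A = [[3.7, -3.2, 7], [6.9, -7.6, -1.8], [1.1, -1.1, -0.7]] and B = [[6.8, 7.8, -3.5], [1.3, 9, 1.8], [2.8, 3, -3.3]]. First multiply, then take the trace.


Tr(AB) = sum_i (AB)_{ii} where (AB)_{ii} = sum_k A_{ik} B_{ki}.
(AB)_{11} = 3.7*6.8 + -3.2*1.3 + 7*2.8 = 40.6
(AB)_{22} = 6.9*7.8 + -7.6*9 + -1.8*3 = -19.98
(AB)_{33} = 1.1*-3.5 + -1.1*1.8 + -0.7*-3.3 = -3.52
Tr(AB) = 40.6 + -19.98 + -3.52 = 17.1

17.1


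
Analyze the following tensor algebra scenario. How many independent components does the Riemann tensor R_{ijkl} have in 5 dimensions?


The Riemann tensor in d dimensions has d^2(d^2 - 1)/12 independent components.
d = 5, so d^2 = 25
d^2 - 1 = 24
d^2(d^2 - 1) = 25 * 24 = 600
Divide by 12: 600 / 12 = 50

50


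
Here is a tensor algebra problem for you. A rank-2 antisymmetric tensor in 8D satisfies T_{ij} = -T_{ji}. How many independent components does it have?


An antisymmetric rank-2 tensor satisfies A_{ij} = -A_{ji}, so diagonal entries are zero.
The independent components are the upper-triangular entries: C(n, 2) = n(n-1)/2.
n = 8
C(8, 2) = 8 * 7 / 2 = 56 / 2 = 28

28


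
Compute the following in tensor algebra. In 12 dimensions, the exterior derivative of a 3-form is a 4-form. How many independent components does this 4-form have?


The exterior derivative of a p-form is a (p+1)-form.
Its number of independent components is C(n, p+1).
n = 12, p+1 = 4
C(12, 4) = 495

495


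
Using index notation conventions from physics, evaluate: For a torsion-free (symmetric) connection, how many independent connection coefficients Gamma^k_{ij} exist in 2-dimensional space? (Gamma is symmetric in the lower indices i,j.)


Christoffel symbols Gamma^k_{ij} are symmetric in i,j, so there are d * d(d+1)/2 independent symbols.
d = 2
d(d+1)/2 = 2 * 3 / 2 = 3
Total = 2 * 3 = 6

6


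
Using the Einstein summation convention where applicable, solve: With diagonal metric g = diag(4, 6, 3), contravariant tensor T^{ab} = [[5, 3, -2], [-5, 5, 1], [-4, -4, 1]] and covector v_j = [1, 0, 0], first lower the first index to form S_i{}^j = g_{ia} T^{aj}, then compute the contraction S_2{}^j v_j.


Step 1: lower the first index. For a diagonal metric, g_{ia} T^{aj} = g_{ii} T^{ij} (no sum on i).
g_{22} = 6
S_2{}^1 = 6 * T^{21} = 6 * -5 = -30
S_2{}^2 = 6 * T^{22} = 6 * 5 = 30
S_2{}^3 = 6 * T^{23} = 6 * 1 = 6
Step 2: contract S_2{}^j with v_j.
S_2{}^1 * v_1 = -30 * 1 = -30
S_2{}^2 * v_2 = 30 * 0 = 0
S_2{}^3 * v_3 = 6 * 0 = 0
Result = -30 + 0 + 0 = -30

-30


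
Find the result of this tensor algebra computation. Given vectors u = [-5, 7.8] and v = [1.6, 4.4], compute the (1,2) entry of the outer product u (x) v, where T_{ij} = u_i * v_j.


The outer product entry T_{ij} = u_i * v_j.
We need i=1, j=2.
u_1 = -5, v_2 = 4.4
T_{1,2} = -5 * 4.4 = -22

-22


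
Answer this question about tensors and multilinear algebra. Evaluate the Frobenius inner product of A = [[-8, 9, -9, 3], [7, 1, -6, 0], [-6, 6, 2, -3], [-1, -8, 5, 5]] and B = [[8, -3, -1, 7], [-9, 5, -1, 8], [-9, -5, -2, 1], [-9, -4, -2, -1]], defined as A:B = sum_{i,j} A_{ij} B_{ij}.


A:B = sum over all i,j of A_{ij} * B_{ij}.
Row 1: -8*8=-64, 9*-3=-27, -9*-1=9, 3*7=21 => row sum = -61
Row 2: 7*-9=-63, 1*5=5, -6*-1=6, 0*8=0 => row sum = -52
Row 3: -6*-9=54, 6*-5=-30, 2*-2=-4, -3*1=-3 => row sum = 17
Row 4: -1*-9=9, -8*-4=32, 5*-2=-10, 5*-1=-5 => row sum = 26
Total = -61 + -52 + 17 + 26 = -70

-70


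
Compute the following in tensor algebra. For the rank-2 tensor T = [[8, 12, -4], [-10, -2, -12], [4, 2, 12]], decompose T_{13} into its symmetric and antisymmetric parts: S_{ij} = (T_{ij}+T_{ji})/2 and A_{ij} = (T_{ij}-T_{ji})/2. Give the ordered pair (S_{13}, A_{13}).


T_{13} = -4
T_{31} = 4
S_{13} = (-4 + 4)/2 = 0/2 = 0
A_{13} = (-4 - 4)/2 = -8/2 = -4
Check: S + A = 0 + -4 = -4 = T_{13}.

(0, -4)


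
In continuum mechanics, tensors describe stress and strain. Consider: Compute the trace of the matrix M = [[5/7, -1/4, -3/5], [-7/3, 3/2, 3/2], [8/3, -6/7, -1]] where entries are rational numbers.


The trace is the sum of diagonal entries.
Diagonal: M[1,1] = 5/7, M[2,2] = 3/2, M[3,3] = -1
Tr(M) = 5/7 + 3/2 + -1
Computing step by step:
After adding M[1,1]: 5/7
After adding M[2,2]: 31/14
After adding M[3,3]: 17/14
Tr(M) = 17/14

17/14


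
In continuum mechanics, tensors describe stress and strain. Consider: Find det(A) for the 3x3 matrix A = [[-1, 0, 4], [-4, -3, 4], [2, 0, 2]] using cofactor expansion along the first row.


Expanding along the first row, det(A) = a11*M_11 - a12*M_12 + a13*M_13, where M_1j is the (1,j) minor.
Minor M_11 = -3*2 - 4*0 = -6
Minor M_12 = -4*2 - 4*2 = -16
Minor M_13 = -4*0 - -3*2 = 6
det = -1*(-6) - 0*(-16) + 4*(6)
    = 6 - 0 + 24
    = 30

30


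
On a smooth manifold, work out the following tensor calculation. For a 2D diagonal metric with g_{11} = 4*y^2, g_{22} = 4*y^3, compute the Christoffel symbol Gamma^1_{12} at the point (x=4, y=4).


For a diagonal metric, Gamma^k_{ij} = (1/2) g^{kk} (dg_{ik}/dx_j + dg_{jk}/dx_i - dg_{ij}/dx_k).
The metric is diagonal, so g_{ab} = 0 for a != b.
At the given point: g_{11} = 64, g_{22} = 256
g^{11} = 1/64
dg_{11}/dx_2 = dg_{11}/dx_2 = 32
dg_{21}/dx_1 = 0 (off-diagonal)
dg_{12}/dx_1 = 0 (off-diagonal)
Numerator = 32 + 0 - 0 = 32
Gamma^1_{12} = 32 / (2 * 64) = 1/4

1/4


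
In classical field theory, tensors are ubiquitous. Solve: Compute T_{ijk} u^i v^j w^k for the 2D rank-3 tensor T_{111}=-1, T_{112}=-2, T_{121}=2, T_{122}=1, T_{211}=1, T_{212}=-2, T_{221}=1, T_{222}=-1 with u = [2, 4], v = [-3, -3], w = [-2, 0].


S = sum over i,j,k of T_{ijk} u_i v_j w_k. Expanding all 8 terms:
T_{111}*u_1*v_1*w_1 = -1*2*-3*-2 = -12  (running total: -12)
T_{112}*u_1*v_1*w_2 = -2*2*-3*0 = 0  (running total: -12)
T_{121}*u_1*v_2*w_1 = 2*2*-3*-2 = 24  (running total: 12)
T_{122}*u_1*v_2*w_2 = 1*2*-3*0 = 0  (running total: 12)
T_{211}*u_2*v_1*w_1 = 1*4*-3*-2 = 24  (running total: 36)
T_{212}*u_2*v_1*w_2 = -2*4*-3*0 = 0  (running total: 36)
T_{221}*u_2*v_2*w_1 = 1*4*-3*-2 = 24  (running total: 60)
T_{222}*u_2*v_2*w_2 = -1*4*-3*0 = 0  (running total: 60)
S = 60

60


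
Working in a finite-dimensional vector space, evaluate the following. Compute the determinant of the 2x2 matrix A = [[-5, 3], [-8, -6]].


For a 2x2 matrix [[a, b], [c, d]], det = a*d - b*c.
a = -5, b = 3, c = -8, d = -6
a*d = -5 * -6 = 30
b*c = 3 * -8 = -24
det = 30 - -24 = 54

54


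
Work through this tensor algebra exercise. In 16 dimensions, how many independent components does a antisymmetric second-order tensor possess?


A antisymmetric rank-2 tensor in d dimensions has d(d-1)/2 independent components.
d = 16
d(d-1)/2 = 16 * 15 / 2 = 240 / 2 = 120

120


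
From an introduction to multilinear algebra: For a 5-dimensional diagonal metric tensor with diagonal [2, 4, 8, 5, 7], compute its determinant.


For a diagonal metric, the determinant is the product of diagonal entries.
Diagonal entries: 2, 4, 8, 5, 7
det(g) = 2 * 4 * 8 * 5 * 7 = 2240

2240


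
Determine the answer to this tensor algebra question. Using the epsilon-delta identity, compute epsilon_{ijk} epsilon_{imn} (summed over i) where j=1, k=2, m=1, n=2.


Using the identity: epsilon_{ijk} epsilon_{imn} = delta_{jm} delta_{kn} - delta_{jn} delta_{km}.
delta_{11} = 1
delta_{22} = 1
delta_{12} = 0
delta_{21} = 0
Result = 1 * 1 - 0 * 0 = 1 - 0 = 1

1


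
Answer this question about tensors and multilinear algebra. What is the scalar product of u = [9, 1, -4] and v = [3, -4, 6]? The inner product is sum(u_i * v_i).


The inner product u . v = sum of u_i * v_i.
Term-by-term: 9 * 3, 1 * -4, -4 * 6
Products: 27, -4, -24
Sum = 27 + -4 + -24 = -1

-1


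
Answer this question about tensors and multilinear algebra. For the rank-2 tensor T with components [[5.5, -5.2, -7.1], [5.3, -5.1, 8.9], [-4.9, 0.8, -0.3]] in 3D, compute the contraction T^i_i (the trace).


The contraction (trace) of a rank-2 tensor is the sum of its diagonal elements.
Diagonal entries: A[1,1] = 5.5, A[2,2] = -5.1, A[3,3] = -0.3
Tr(A) = 5.5 + -5.1 + -0.3 = 0.1

0.1


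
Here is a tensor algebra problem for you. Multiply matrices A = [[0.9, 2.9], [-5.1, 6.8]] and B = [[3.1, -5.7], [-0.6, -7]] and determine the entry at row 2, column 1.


(AB)_{ij} = sum_k A_{ik} B_{kj}.
For i=2, j=1:
A_{21} * B_{11} = -5.1 * 3.1 = -15.81
A_{22} * B_{21} = 6.8 * -0.6 = -4.08
Sum = -15.81 + -4.08 = -19.89

-19.89


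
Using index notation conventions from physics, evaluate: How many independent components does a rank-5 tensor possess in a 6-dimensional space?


The number of components of a rank-r tensor in d dimensions is d^r.
Here d = 6 and r = 5.
6^5 = 7776

7776


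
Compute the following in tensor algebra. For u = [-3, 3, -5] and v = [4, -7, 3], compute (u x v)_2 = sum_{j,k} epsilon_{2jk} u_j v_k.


(u x v)_2 = sum_{j,k} epsilon_{2jk} u_j v_k. Only permutations of (1,2,3) contribute; the two non-zero terms are:
eps_{213} u_1 v_3 = -1 * -3 * 3 = 9
eps_{231} u_3 v_1 = 1 * -5 * 4 = -20
(u x v)_2 = -11

-11


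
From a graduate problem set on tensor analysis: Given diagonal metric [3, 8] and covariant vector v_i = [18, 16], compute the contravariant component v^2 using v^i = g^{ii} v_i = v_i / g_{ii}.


To raise an index with a diagonal metric: v^i = v_i / g_{ii}.
For index 2: v_2 = 16, g_{22} = 8
v^2 = 16 / 8 = 2

2


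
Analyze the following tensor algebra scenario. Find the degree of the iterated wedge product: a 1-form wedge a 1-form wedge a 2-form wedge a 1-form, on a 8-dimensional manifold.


The degree of a wedge product is the sum of the degrees of the individual forms.
Degrees: 1, 1, 2, 1
Total degree = 1 + 1 + 2 + 1 = 5

5


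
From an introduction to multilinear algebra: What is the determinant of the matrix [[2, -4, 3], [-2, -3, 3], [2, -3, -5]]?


Expanding along the first row, det(A) = a11*M_11 - a12*M_12 + a13*M_13, where M_1j is the (1,j) minor.
Minor M_11 = -3*-5 - 3*-3 = 24
Minor M_12 = -2*-5 - 3*2 = 4
Minor M_13 = -2*-3 - -3*2 = 12
det = 2*(24) - -4*(4) + 3*(12)
    = 48 - -16 + 36
    = 100

100


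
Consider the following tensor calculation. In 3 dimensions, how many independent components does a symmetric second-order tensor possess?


A symmetric rank-2 tensor in d dimensions has d(d+1)/2 independent components.
d = 3
d(d+1)/2 = 3 * 4 / 2 = 12 / 2 = 6

6


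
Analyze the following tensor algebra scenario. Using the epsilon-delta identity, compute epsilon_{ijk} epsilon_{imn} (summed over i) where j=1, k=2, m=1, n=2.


Using the identity: epsilon_{ijk} epsilon_{imn} = delta_{jm} delta_{kn} - delta_{jn} delta_{km}.
delta_{11} = 1
delta_{22} = 1
delta_{12} = 0
delta_{21} = 0
Result = 1 * 1 - 0 * 0 = 1 - 0 = 1

1


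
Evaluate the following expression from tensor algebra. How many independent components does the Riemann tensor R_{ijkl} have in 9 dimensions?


The Riemann tensor in d dimensions has d^2(d^2 - 1)/12 independent components.
d = 9, so d^2 = 81
d^2 - 1 = 80
d^2(d^2 - 1) = 81 * 80 = 6480
Divide by 12: 6480 / 12 = 540

540


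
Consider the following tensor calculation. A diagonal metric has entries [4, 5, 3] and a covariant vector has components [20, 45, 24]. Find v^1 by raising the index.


To raise an index with a diagonal metric: v^i = v_i / g_{ii}.
For index 1: v_1 = 20, g_{11} = 4
v^1 = 20 / 4 = 5

5


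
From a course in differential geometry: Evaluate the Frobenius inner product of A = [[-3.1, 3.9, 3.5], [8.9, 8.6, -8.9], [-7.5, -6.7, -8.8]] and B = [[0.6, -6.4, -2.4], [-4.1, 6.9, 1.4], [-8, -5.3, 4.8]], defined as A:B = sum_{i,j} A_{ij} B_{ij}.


A:B = sum over all i,j of A_{ij} * B_{ij}.
Row 1: -3.1*0.6=-1.86, 3.9*-6.4=-24.96, 3.5*-2.4=-8.4 => row sum = -35.22
Row 2: 8.9*-4.1=-36.49, 8.6*6.9=59.34, -8.9*1.4=-12.46 => row sum = 10.39
Row 3: -7.5*-8=60, -6.7*-5.3=35.51, -8.8*4.8=-42.24 => row sum = 53.27
Total = -35.22 + 10.39 + 53.27 = 28.44

28.44


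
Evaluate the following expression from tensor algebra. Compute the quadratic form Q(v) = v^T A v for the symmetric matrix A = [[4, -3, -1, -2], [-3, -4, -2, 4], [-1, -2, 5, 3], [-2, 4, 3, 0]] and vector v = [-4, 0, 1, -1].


First compute Av:
(Av)_1 = 4*-4 + -3*0 + -1*1 + -2*-1 = -15
(Av)_2 = -3*-4 + -4*0 + -2*1 + 4*-1 = 6
(Av)_3 = -1*-4 + -2*0 + 5*1 + 3*-1 = 6
(Av)_4 = -2*-4 + 4*0 + 3*1 + 0*-1 = 11
Av = [-15, 6, 6, 11]
Then v^T (Av) = -4*-15 + 0*6 + 1*6 + -1*11
= 60 + 0 + 6 + -11 = 55

55


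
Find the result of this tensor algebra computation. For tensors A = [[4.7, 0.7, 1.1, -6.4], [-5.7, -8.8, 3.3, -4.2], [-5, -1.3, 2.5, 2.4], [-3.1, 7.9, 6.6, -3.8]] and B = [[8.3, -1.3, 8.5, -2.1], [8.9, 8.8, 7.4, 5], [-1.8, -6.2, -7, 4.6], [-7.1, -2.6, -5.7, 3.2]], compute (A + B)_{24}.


Tensor addition is component-wise: (A + B)_{ij} = A_{ij} + B_{ij}.
A_{24} = -4.2
B_{24} = 5
(A + B)_{24} = -4.2 + 5 = 0.8

0.8


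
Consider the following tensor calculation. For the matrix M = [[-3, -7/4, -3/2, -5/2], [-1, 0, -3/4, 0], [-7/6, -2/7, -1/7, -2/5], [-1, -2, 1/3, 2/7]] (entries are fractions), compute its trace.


The trace is the sum of diagonal entries.
Diagonal: M[1,1] = -3, M[2,2] = 0, M[3,3] = -1/7, M[4,4] = 2/7
Tr(M) = -3 + 0 + -1/7 + 2/7
Computing step by step:
After adding M[1,1]: -3
After adding M[2,2]: -3
After adding M[3,3]: -22/7
After adding M[4,4]: -20/7
Tr(M) = -20/7

-20/7


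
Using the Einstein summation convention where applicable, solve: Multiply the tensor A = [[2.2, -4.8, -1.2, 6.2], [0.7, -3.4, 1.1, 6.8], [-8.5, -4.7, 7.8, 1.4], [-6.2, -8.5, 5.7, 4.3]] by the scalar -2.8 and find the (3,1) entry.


Scalar multiplication: (cA)_{ij} = c * A_{ij}.
c = -2.8
A_{31} = -8.5
(cA)_{31} = -2.8 * -8.5 = 23.8

23.8


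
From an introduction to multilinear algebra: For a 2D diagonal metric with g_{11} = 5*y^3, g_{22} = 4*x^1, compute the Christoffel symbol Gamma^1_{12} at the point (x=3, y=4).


For a diagonal metric, Gamma^k_{ij} = (1/2) g^{kk} (dg_{ik}/dx_j + dg_{jk}/dx_i - dg_{ij}/dx_k).
The metric is diagonal, so g_{ab} = 0 for a != b.
At the given point: g_{11} = 320, g_{22} = 12
g^{11} = 1/320
dg_{11}/dx_2 = dg_{11}/dx_2 = 240
dg_{21}/dx_1 = 0 (off-diagonal)
dg_{12}/dx_1 = 0 (off-diagonal)
Numerator = 240 + 0 - 0 = 240
Gamma^1_{12} = 240 / (2 * 320) = 3/8

3/8


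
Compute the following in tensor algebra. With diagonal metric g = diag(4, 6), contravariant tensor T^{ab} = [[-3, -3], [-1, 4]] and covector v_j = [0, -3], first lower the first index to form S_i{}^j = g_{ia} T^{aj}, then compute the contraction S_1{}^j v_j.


Step 1: lower the first index. For a diagonal metric, g_{ia} T^{aj} = g_{ii} T^{ij} (no sum on i).
g_{11} = 4
S_1{}^1 = 4 * T^{11} = 4 * -3 = -12
S_1{}^2 = 4 * T^{12} = 4 * -3 = -12
Step 2: contract S_1{}^j with v_j.
S_1{}^1 * v_1 = -12 * 0 = 0
S_1{}^2 * v_2 = -12 * -3 = 36
Result = 0 + 36 = 36

36


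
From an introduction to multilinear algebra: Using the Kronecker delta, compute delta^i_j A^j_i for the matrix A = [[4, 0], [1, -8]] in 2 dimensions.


The contraction (trace) of a rank-2 tensor is the sum of its diagonal elements.
Diagonal entries: A[1,1] = 4, A[2,2] = -8
Tr(A) = 4 + -8 = -4

-4


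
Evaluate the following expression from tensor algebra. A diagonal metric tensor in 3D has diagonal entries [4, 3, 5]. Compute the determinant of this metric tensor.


For a diagonal metric, the determinant is the product of diagonal entries.
Diagonal entries: 4, 3, 5
det(g) = 4 * 3 * 5 = 60

60


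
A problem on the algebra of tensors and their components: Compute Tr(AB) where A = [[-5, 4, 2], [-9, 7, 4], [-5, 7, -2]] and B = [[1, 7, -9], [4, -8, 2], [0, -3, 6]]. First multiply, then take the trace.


Tr(AB) = sum_i (AB)_{ii} where (AB)_{ii} = sum_k A_{ik} B_{ki}.
(AB)_{11} = -5*1 + 4*4 + 2*0 = 11
(AB)_{22} = -9*7 + 7*-8 + 4*-3 = -131
(AB)_{33} = -5*-9 + 7*2 + -2*6 = 47
Tr(AB) = 11 + -131 + 47 = -73

-73


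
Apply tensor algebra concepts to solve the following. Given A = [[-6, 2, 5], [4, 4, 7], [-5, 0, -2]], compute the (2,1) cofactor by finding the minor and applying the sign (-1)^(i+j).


To find cofactor C_{21}, delete row 2 and column 1.
The resulting 2x2 submatrix is: [[2, 5], [0, -2]]
Minor M_{21} = 2*-2 - 5*0
  = -4 - 0 = -4
Sign = (-1)^(2+1) = (-1)^3 = -1
Cofactor C_{21} = -1 * -4 = 4

4


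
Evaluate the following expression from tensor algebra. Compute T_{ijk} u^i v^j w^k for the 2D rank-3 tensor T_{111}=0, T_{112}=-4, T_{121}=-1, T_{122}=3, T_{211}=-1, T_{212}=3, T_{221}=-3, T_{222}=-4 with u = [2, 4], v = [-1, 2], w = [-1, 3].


S = sum over i,j,k of T_{ijk} u_i v_j w_k. Expanding all 8 terms:
T_{111}*u_1*v_1*w_1 = 0*2*-1*-1 = 0  (running total: 0)
T_{112}*u_1*v_1*w_2 = -4*2*-1*3 = 24  (running total: 24)
T_{121}*u_1*v_2*w_1 = -1*2*2*-1 = 4  (running total: 28)
T_{122}*u_1*v_2*w_2 = 3*2*2*3 = 36  (running total: 64)
T_{211}*u_2*v_1*w_1 = -1*4*-1*-1 = -4  (running total: 60)
T_{212}*u_2*v_1*w_2 = 3*4*-1*3 = -36  (running total: 24)
T_{221}*u_2*v_2*w_1 = -3*4*2*-1 = 24  (running total: 48)
T_{222}*u_2*v_2*w_2 = -4*4*2*3 = -96  (running total: -48)
S = -48

-48


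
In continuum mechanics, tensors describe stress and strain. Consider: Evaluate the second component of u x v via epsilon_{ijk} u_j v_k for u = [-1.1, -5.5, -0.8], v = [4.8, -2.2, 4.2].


(u x v)_2 = sum_{j,k} epsilon_{2jk} u_j v_k. Only permutations of (1,2,3) contribute; the two non-zero terms are:
eps_{213} u_1 v_3 = -1 * -1.1 * 4.2 = 4.62
eps_{231} u_3 v_1 = 1 * -0.8 * 4.8 = -3.84
(u x v)_2 = 0.78

0.78


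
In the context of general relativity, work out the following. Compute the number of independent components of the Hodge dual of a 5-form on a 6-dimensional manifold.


The Hodge dual of a p-form on an n-dimensional manifold is an (n-p)-form.
n = 6, p = 5, so dual degree = 6 - 5 = 1
The number of components is C(n, n-p) = C(6, 1) = 6

6


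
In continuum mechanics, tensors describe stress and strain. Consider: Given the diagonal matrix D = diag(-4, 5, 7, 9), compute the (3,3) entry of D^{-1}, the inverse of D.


For a diagonal matrix, the inverse has entries (D^{-1})_{ii} = 1/d_{ii}.
The diagonal entries are: d_{11} = -4, d_{22} = 5, d_{33} = 7, d_{44} = 9
We need (D^{-1})_{33} = 1/d_{33} = 1/7 = 1/7

1/7


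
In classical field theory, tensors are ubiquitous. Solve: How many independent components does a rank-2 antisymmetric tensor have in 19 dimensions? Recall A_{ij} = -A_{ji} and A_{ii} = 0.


An antisymmetric rank-2 tensor satisfies A_{ij} = -A_{ji}, so diagonal entries are zero.
The independent components are the upper-triangular entries: C(n, 2) = n(n-1)/2.
n = 19
C(19, 2) = 19 * 18 / 2 = 342 / 2 = 171

171


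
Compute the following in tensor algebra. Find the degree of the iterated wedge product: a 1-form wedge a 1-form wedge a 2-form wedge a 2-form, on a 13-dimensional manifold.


The degree of a wedge product is the sum of the degrees of the individual forms.
Degrees: 1, 1, 2, 2
Total degree = 1 + 1 + 2 + 2 = 6

6


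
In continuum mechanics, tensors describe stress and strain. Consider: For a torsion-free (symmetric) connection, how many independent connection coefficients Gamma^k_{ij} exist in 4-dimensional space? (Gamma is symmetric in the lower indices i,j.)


Christoffel symbols Gamma^k_{ij} are symmetric in i,j, so there are d * d(d+1)/2 independent symbols.
d = 4
d(d+1)/2 = 4 * 5 / 2 = 10
Total = 4 * 10 = 40

40


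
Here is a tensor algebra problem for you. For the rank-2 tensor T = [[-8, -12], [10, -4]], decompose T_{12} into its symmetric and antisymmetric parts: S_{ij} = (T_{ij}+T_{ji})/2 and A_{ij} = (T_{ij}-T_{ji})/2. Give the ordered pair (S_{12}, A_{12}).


T_{12} = -12
T_{21} = 10
S_{12} = (-12 + 10)/2 = -2/2 = -1
A_{12} = (-12 - 10)/2 = -22/2 = -11
Check: S + A = -1 + -11 = -12 = T_{12}.

(-1, -11)


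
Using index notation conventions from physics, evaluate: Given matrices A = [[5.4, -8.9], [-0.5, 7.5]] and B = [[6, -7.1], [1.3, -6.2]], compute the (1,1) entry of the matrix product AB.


(AB)_{ij} = sum_k A_{ik} B_{kj}.
For i=1, j=1:
A_{11} * B_{11} = 5.4 * 6 = 32.4
A_{12} * B_{21} = -8.9 * 1.3 = -11.57
Sum = 32.4 + -11.57 = 20.83

20.83


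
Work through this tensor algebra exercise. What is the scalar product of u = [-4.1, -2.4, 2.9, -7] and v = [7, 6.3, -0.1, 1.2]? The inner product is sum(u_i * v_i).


The inner product u . v = sum of u_i * v_i.
Term-by-term: -4.1 * 7, -2.4 * 6.3, 2.9 * -0.1, -7 * 1.2
Products: -28.7, -15.12, -0.29, -8.4
Sum = -28.7 + -15.12 + -0.29 + -8.4 = -52.51

-52.51


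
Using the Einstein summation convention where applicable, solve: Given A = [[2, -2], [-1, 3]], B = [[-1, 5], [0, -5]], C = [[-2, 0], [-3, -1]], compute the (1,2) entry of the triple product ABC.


(ABC)_{12} = sum_m (AB)_{1m} C_{m2}. First compute row 1 of AB.
(AB)_{11} = 2*-1 + -2*0 = -2
(AB)_{12} = 2*5 + -2*-5 = 20
Now contract with column 2 of C:
(AB)_{11} * C_{12} = -2 * 0 = 0
(AB)_{12} * C_{22} = 20 * -1 = -20
(ABC)_{12} = 0 + -20 = -20

-20


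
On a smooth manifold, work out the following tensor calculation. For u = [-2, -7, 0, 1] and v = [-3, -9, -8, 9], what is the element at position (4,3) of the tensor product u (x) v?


The outer product entry T_{ij} = u_i * v_j.
We need i=4, j=3.
u_4 = 1, v_3 = -8
T_{4,3} = 1 * -8 = -8

-8


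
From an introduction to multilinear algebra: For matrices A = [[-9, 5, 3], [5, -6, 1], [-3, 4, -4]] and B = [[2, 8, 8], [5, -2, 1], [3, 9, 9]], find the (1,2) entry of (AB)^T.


(AB)^T_{ij} = (AB)_{ji} = sum_k A_{jk} B_{ki}.
For i=1, j=2 we need (AB)_{21}:
A_{21} * B_{11} = 5 * 2 = 10
A_{22} * B_{21} = -6 * 5 = -30
A_{23} * B_{31} = 1 * 3 = 3
Sum = 10 + -30 + 3 = -17

-17


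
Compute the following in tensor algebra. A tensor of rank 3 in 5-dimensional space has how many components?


The number of components of a rank-r tensor in d dimensions is d^r.
Here d = 5 and r = 3.
5^3 = 125

125


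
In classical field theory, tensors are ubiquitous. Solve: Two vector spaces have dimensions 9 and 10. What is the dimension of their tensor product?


The dimension of a tensor product is the product of dimensions.
dim(V) = 9, dim(W) = 10
dim(V (x) W) = 9 * 10 = 90

90


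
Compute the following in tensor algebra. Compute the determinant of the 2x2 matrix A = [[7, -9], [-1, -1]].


For a 2x2 matrix [[a, b], [c, d]], det = a*d - b*c.
a = 7, b = -9, c = -1, d = -1
a*d = 7 * -1 = -7
b*c = -9 * -1 = 9
det = -7 - 9 = -16

-16


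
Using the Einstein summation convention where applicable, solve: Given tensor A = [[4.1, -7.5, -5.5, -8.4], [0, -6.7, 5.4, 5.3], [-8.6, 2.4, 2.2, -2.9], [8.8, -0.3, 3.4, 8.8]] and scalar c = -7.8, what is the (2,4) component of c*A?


Scalar multiplication: (cA)_{ij} = c * A_{ij}.
c = -7.8
A_{24} = 5.3
(cA)_{24} = -7.8 * 5.3 = -41.34

-41.34


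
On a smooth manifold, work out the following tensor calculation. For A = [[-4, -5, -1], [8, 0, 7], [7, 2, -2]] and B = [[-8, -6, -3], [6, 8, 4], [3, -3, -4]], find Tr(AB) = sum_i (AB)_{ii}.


Tr(AB) = sum_i (AB)_{ii} where (AB)_{ii} = sum_k A_{ik} B_{ki}.
(AB)_{11} = -4*-8 + -5*6 + -1*3 = -1
(AB)_{22} = 8*-6 + 0*8 + 7*-3 = -69
(AB)_{33} = 7*-3 + 2*4 + -2*-4 = -5
Tr(AB) = -1 + -69 + -5 = -75

-75


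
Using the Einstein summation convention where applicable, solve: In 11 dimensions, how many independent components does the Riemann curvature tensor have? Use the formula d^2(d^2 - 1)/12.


The Riemann tensor in d dimensions has d^2(d^2 - 1)/12 independent components.
d = 11, so d^2 = 121
d^2 - 1 = 120
d^2(d^2 - 1) = 121 * 120 = 14520
Divide by 12: 14520 / 12 = 1210

1210


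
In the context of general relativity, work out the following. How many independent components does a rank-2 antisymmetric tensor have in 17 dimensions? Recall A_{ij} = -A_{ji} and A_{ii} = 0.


An antisymmetric rank-2 tensor satisfies A_{ij} = -A_{ji}, so diagonal entries are zero.
The independent components are the upper-triangular entries: C(n, 2) = n(n-1)/2.
n = 17
C(17, 2) = 17 * 16 / 2 = 272 / 2 = 136

136


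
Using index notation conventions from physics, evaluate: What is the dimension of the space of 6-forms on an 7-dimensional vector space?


The dimension of the space of p-forms on an n-dimensional space is C(n, p).
n = 7, p = 6
C(7, 6) = 7! / (6! * 1!) = 7

7


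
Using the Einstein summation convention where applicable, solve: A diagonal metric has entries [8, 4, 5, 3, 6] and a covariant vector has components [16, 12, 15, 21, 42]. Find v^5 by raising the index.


To raise an index with a diagonal metric: v^i = v_i / g_{ii}.
For index 5: v_5 = 42, g_{55} = 6
v^5 = 42 / 6 = 7

7


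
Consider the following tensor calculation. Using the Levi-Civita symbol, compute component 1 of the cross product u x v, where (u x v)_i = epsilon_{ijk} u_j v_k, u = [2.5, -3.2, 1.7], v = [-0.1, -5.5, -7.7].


(u x v)_1 = sum_{j,k} epsilon_{1jk} u_j v_k. Only permutations of (1,2,3) contribute; the two non-zero terms are:
eps_{123} u_2 v_3 = 1 * -3.2 * -7.7 = 24.64
eps_{132} u_3 v_2 = -1 * 1.7 * -5.5 = 9.35
(u x v)_1 = 33.99

33.99


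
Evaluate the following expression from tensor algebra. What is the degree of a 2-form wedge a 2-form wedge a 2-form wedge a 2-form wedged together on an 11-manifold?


The degree of a wedge product is the sum of the degrees of the individual forms.
Degrees: 2, 2, 2, 2
Total degree = 2 + 2 + 2 + 2 = 8

8


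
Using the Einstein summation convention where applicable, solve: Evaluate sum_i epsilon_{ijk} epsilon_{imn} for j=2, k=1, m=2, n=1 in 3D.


Using the identity: epsilon_{ijk} epsilon_{imn} = delta_{jm} delta_{kn} - delta_{jn} delta_{km}.
delta_{22} = 1
delta_{11} = 1
delta_{21} = 0
delta_{12} = 0
Result = 1 * 1 - 0 * 0 = 1 - 0 = 1

1


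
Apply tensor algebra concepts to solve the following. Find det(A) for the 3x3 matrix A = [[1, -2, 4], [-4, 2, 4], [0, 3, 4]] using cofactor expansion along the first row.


Expanding along the first row, det(A) = a11*M_11 - a12*M_12 + a13*M_13, where M_1j is the (1,j) minor.
Minor M_11 = 2*4 - 4*3 = -4
Minor M_12 = -4*4 - 4*0 = -16
Minor M_13 = -4*3 - 2*0 = -12
det = 1*(-4) - -2*(-16) + 4*(-12)
    = -4 - 32 + -48
    = -84

-84


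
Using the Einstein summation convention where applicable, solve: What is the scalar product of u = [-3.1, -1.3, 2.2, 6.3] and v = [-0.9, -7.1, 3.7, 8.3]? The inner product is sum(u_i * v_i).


The inner product u . v = sum of u_i * v_i.
Term-by-term: -3.1 * -0.9, -1.3 * -7.1, 2.2 * 3.7, 6.3 * 8.3
Products: 2.79, 9.23, 8.14, 52.29
Sum = 2.79 + 9.23 + 8.14 + 52.29 = 72.45

72.45


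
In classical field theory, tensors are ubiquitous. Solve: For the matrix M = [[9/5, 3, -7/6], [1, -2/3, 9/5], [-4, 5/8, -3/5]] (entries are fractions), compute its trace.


The trace is the sum of diagonal entries.
Diagonal: M[1,1] = 9/5, M[2,2] = -2/3, M[3,3] = -3/5
Tr(M) = 9/5 + -2/3 + -3/5
Computing step by step:
After adding M[1,1]: 9/5
After adding M[2,2]: 17/15
After adding M[3,3]: 8/15
Tr(M) = 8/15

8/15


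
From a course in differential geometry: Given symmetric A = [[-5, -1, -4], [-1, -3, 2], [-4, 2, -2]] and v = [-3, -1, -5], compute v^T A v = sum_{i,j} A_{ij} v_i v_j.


First compute Av:
(Av)_1 = -5*-3 + -1*-1 + -4*-5 = 36
(Av)_2 = -1*-3 + -3*-1 + 2*-5 = -4
(Av)_3 = -4*-3 + 2*-1 + -2*-5 = 20
Av = [36, -4, 20]
Then v^T (Av) = -3*36 + -1*-4 + -5*20
= -108 + 4 + -100 = -204

-204


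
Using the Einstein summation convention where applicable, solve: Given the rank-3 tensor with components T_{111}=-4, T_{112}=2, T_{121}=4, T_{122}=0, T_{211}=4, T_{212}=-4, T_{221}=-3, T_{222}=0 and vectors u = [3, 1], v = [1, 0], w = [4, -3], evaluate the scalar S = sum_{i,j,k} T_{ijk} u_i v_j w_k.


S = sum over i,j,k of T_{ijk} u_i v_j w_k. Expanding all 8 terms:
T_{111}*u_1*v_1*w_1 = -4*3*1*4 = -48  (running total: -48)
T_{112}*u_1*v_1*w_2 = 2*3*1*-3 = -18  (running total: -66)
T_{121}*u_1*v_2*w_1 = 4*3*0*4 = 0  (running total: -66)
T_{122}*u_1*v_2*w_2 = 0*3*0*-3 = 0  (running total: -66)
T_{211}*u_2*v_1*w_1 = 4*1*1*4 = 16  (running total: -50)
T_{212}*u_2*v_1*w_2 = -4*1*1*-3 = 12  (running total: -38)
T_{221}*u_2*v_2*w_1 = -3*1*0*4 = 0  (running total: -38)
T_{222}*u_2*v_2*w_2 = 0*1*0*-3 = 0  (running total: -38)
S = -38

-38


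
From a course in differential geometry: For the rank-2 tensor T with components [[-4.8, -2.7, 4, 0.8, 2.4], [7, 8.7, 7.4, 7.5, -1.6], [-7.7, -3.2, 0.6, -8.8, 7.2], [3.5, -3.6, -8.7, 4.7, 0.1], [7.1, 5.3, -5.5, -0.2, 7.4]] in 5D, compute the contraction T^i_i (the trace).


The contraction (trace) of a rank-2 tensor is the sum of its diagonal elements.
Diagonal entries: A[1,1] = -4.8, A[2,2] = 8.7, A[3,3] = 0.6, A[4,4] = 4.7, A[5,5] = 7.4
Tr(A) = -4.8 + 8.7 + 0.6 + 4.7 + 7.4 = 16.6

16.6


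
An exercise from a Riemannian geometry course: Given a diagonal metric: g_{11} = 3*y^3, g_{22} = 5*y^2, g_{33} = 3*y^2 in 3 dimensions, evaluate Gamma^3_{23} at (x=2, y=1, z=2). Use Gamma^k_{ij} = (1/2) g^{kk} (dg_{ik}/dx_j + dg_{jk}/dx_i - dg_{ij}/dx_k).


For a diagonal metric, Gamma^k_{ij} = (1/2) g^{kk} (dg_{ik}/dx_j + dg_{jk}/dx_i - dg_{ij}/dx_k).
The metric is diagonal, so g_{ab} = 0 for a != b.
At the given point: g_{11} = 3, g_{22} = 5, g_{33} = 3
g^{33} = 1/3
dg_{23}/dx_3 = 0 (off-diagonal)
dg_{33}/dx_2 = dg_{33}/dx_2 = 6
dg_{23}/dx_3 = 0 (off-diagonal)
Numerator = 0 + 6 - 0 = 6
Gamma^3_{23} = 6 / (2 * 3) = 1

1


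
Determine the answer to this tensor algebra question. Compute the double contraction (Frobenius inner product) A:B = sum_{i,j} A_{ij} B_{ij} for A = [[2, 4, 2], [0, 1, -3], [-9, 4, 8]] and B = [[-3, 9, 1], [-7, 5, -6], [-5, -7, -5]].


A:B = sum over all i,j of A_{ij} * B_{ij}.
Row 1: 2*-3=-6, 4*9=36, 2*1=2 => row sum = 32
Row 2: 0*-7=0, 1*5=5, -3*-6=18 => row sum = 23
Row 3: -9*-5=45, 4*-7=-28, 8*-5=-40 => row sum = -23
Total = 32 + 23 + -23 = 32

32


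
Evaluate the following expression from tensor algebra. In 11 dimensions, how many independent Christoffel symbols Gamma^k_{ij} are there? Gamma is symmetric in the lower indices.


Christoffel symbols Gamma^k_{ij} are symmetric in i,j, so there are d * d(d+1)/2 independent symbols.
d = 11
d(d+1)/2 = 11 * 12 / 2 = 66
Total = 11 * 66 = 726

726


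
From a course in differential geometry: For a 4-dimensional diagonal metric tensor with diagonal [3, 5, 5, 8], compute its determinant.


For a diagonal metric, the determinant is the product of diagonal entries.
Diagonal entries: 3, 5, 5, 8
det(g) = 3 * 5 * 5 * 8 = 600

600


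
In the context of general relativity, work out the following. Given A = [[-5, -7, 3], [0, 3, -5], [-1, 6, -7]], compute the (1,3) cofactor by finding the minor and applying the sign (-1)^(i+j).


To find cofactor C_{13}, delete row 1 and column 3.
The resulting 2x2 submatrix is: [[0, 3], [-1, 6]]
Minor M_{13} = 0*6 - 3*-1
  = 0 - -3 = 3
Sign = (-1)^(1+3) = (-1)^4 = 1
Cofactor C_{13} = 1 * 3 = 3

3


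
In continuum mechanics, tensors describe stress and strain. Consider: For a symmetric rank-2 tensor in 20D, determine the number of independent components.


A symmetric rank-2 tensor in d dimensions has d(d+1)/2 independent components.
d = 20
d(d+1)/2 = 20 * 21 / 2 = 420 / 2 = 210

210


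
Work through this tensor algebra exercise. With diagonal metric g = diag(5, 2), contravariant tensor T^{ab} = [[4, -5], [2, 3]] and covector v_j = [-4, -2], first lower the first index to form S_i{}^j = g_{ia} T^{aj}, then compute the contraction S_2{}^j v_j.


Step 1: lower the first index. For a diagonal metric, g_{ia} T^{aj} = g_{ii} T^{ij} (no sum on i).
g_{22} = 2
S_2{}^1 = 2 * T^{21} = 2 * 2 = 4
S_2{}^2 = 2 * T^{22} = 2 * 3 = 6
Step 2: contract S_2{}^j with v_j.
S_2{}^1 * v_1 = 4 * -4 = -16
S_2{}^2 * v_2 = 6 * -2 = -12
Result = -16 + -12 = -28

-28


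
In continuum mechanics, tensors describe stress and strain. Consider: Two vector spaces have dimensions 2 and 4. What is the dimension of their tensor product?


The dimension of a tensor product is the product of dimensions.
dim(V) = 2, dim(W) = 4
dim(V (x) W) = 2 * 4 = 8

8


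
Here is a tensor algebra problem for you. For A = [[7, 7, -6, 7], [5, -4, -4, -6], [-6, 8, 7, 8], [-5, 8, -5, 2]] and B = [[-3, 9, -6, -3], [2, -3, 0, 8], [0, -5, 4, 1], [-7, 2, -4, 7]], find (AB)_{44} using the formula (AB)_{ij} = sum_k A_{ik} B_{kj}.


(AB)_{ij} = sum_k A_{ik} B_{kj}.
For i=4, j=4:
A_{41} * B_{14} = -5 * -3 = 15
A_{42} * B_{24} = 8 * 8 = 64
A_{43} * B_{34} = -5 * 1 = -5
A_{44} * B_{44} = 2 * 7 = 14
Sum = 15 + 64 + -5 + 14 = 88

88


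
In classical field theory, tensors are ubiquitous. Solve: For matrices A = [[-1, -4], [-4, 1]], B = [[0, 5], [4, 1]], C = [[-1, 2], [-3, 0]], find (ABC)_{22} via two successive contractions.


(ABC)_{22} = sum_m (AB)_{2m} C_{m2}. First compute row 2 of AB.
(AB)_{21} = -4*0 + 1*4 = 4
(AB)_{22} = -4*5 + 1*1 = -19
Now contract with column 2 of C:
(AB)_{21} * C_{12} = 4 * 2 = 8
(AB)_{22} * C_{22} = -19 * 0 = 0
(ABC)_{22} = 8 + 0 = 8

8


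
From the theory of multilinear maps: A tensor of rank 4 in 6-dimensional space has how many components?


The number of components of a rank-r tensor in d dimensions is d^r.
Here d = 6 and r = 4.
6^4 = 1296

1296


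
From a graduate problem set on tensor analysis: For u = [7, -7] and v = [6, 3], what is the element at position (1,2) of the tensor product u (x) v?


The outer product entry T_{ij} = u_i * v_j.
We need i=1, j=2.
u_1 = 7, v_2 = 3
T_{1,2} = 7 * 3 = 21

21


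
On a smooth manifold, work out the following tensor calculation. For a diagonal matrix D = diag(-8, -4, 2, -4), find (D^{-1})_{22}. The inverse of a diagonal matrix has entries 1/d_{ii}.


For a diagonal matrix, the inverse has entries (D^{-1})_{ii} = 1/d_{ii}.
The diagonal entries are: d_{11} = -8, d_{22} = -4, d_{33} = 2, d_{44} = -4
We need (D^{-1})_{22} = 1/d_{22} = 1/-4 = -1/4

-1/4


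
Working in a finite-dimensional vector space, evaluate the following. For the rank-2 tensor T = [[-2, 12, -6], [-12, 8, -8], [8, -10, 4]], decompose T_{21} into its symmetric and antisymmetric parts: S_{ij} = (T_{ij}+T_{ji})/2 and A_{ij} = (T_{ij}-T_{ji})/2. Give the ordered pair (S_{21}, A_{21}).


T_{21} = -12
T_{12} = 12
S_{21} = (-12 + 12)/2 = 0/2 = 0
A_{21} = (-12 - 12)/2 = -24/2 = -12
Check: S + A = 0 + -12 = -12 = T_{21}.

(0, -12)


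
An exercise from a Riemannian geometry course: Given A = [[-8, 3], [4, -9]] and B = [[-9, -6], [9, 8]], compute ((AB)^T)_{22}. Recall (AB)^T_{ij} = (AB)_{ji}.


(AB)^T_{ij} = (AB)_{ji} = sum_k A_{jk} B_{ki}.
For i=2, j=2 we need (AB)_{22}:
A_{21} * B_{12} = 4 * -6 = -24
A_{22} * B_{22} = -9 * 8 = -72
Sum = -24 + -72 = -96

-96


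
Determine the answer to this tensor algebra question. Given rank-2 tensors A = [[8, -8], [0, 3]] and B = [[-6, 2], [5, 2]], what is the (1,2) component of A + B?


Tensor addition is component-wise: (A + B)_{ij} = A_{ij} + B_{ij}.
A_{12} = -8
B_{12} = 2
(A + B)_{12} = -8 + 2 = -6

-6


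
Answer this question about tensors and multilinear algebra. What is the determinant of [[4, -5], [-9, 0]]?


For a 2x2 matrix [[a, b], [c, d]], det = a*d - b*c.
a = 4, b = -5, c = -9, d = 0
a*d = 4 * 0 = 0
b*c = -5 * -9 = 45
det = 0 - 45 = -45

-45


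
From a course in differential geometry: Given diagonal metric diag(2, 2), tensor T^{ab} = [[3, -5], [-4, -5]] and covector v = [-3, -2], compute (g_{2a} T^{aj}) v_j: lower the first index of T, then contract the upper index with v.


Step 1: lower the first index. For a diagonal metric, g_{ia} T^{aj} = g_{ii} T^{ij} (no sum on i).
g_{22} = 2
S_2{}^1 = 2 * T^{21} = 2 * -4 = -8
S_2{}^2 = 2 * T^{22} = 2 * -5 = -10
Step 2: contract S_2{}^j with v_j.
S_2{}^1 * v_1 = -8 * -3 = 24
S_2{}^2 * v_2 = -10 * -2 = 20
Result = 24 + 20 = 44

44


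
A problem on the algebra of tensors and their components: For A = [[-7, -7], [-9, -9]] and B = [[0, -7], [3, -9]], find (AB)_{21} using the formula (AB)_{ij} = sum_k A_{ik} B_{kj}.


(AB)_{ij} = sum_k A_{ik} B_{kj}.
For i=2, j=1:
A_{21} * B_{11} = -9 * 0 = 0
A_{22} * B_{21} = -9 * 3 = -27
Sum = 0 + -27 = -27

-27


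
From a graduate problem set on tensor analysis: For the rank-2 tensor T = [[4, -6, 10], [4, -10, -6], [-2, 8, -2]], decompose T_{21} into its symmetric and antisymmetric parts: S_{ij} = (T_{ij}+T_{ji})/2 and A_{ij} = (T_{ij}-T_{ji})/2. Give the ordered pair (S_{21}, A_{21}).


T_{21} = 4
T_{12} = -6
S_{21} = (4 + -6)/2 = -2/2 = -1
A_{21} = (4 - -6)/2 = 10/2 = 5
Check: S + A = -1 + 5 = 4 = T_{21}.

(-1, 5)


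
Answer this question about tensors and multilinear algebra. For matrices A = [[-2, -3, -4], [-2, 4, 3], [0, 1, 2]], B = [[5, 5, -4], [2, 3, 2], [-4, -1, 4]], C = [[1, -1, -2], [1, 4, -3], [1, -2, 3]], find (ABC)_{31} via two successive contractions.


(ABC)_{31} = sum_m (AB)_{3m} C_{m1}. First compute row 3 of AB.
(AB)_{31} = 0*5 + 1*2 + 2*-4 = -6
(AB)_{32} = 0*5 + 1*3 + 2*-1 = 1
(AB)_{33} = 0*-4 + 1*2 + 2*4 = 10
Now contract with column 1 of C:
(AB)_{31} * C_{11} = -6 * 1 = -6
(AB)_{32} * C_{21} = 1 * 1 = 1
(AB)_{33} * C_{31} = 10 * 1 = 10
(ABC)_{31} = -6 + 1 + 10 = 5

5


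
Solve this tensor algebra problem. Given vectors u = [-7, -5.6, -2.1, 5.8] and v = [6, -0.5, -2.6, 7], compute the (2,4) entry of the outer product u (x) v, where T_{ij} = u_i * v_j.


The outer product entry T_{ij} = u_i * v_j.
We need i=2, j=4.
u_2 = -5.6, v_4 = 7
T_{2,4} = -5.6 * 7 = -39.2

-39.2
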